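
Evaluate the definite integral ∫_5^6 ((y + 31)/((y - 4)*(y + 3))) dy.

Factor the denominator: y**2 - y - 12 = (y + 3)(y - 4).
Partial fractions: (y + 31)/((y - 4)*(y + 3)) = -4/(y + 3) + 5/(y - 4).
An antiderivative is F(y) = 5*log(y - 4) - 4*log(y + 3).
Then F(6) - F(5) = (-8*log(3) + 5*log(2)) - (-12*log(2)) = -8*log(3) + 17*log(2).

-8*log(3) + 17*log(2)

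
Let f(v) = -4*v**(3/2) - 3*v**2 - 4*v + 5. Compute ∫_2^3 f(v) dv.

-72*sqrt(3)/5 - 24 + 32*sqrt(2)/5

By the power rule, an antiderivative is F(v) = -8*v**(5/2)/5 - v**3 - 2*v**2 + 5*v.
Then F(3) - F(2) = (-30 - 72*sqrt(3)/5) - (-32*sqrt(2)/5 - 6) = -72*sqrt(3)/5 - 24 + 32*sqrt(2)/5.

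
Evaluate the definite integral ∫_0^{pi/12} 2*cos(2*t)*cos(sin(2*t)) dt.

Let u = sin(2*t), so du = 2*cos(2*t) dt. When t = 0, u = 0; when t = pi/12, u = 1/2.
The integral becomes ∫ cos(u) du from 0 to 1/2, with antiderivative sin(u).
Back in t: F(t) = sin(sin(2*t)).
Then F(pi/12) - F(0) = (sin(1/2)) - (0) = sin(1/2).

sin(1/2)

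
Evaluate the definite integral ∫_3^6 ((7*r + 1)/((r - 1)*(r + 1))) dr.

-10*log(2) + 3*log(7) + 4*log(5)

Factor the denominator: r**2 - 1 = (r + 1)(r - 1).
Partial fractions: (7*r + 1)/((r - 1)*(r + 1)) = 3/(r + 1) + 4/(r - 1).
An antiderivative is F(r) = 4*log(r - 1) + 3*log(r + 1).
Then F(6) - F(3) = (3*log(7) + 4*log(5)) - (10*log(2)) = -10*log(2) + 3*log(7) + 4*log(5).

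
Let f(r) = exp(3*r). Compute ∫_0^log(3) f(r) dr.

26/3

Let u = exp(r), so du = exp(r) dr. When r = 0, u = 1; when r = log(3), u = 3.
The integral becomes ∫ u**2 du from 1 to 3, with antiderivative u**3/3.
Back in r: F(r) = exp(3*r)/3.
Then F(log(3)) - F(0) = (9) - (1/3) = 26/3.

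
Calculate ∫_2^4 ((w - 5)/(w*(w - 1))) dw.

log(32/81)

Factor the denominator: w**2 - w = w(w - 1).
Partial fractions: (w - 5)/(w*(w - 1)) = 5/w - 4/(w - 1).
An antiderivative is F(w) = 5*log(w) - 4*log(w - 1).
Then F(4) - F(2) = (-4*log(3) + 10*log(2)) - (log(32)) = log(32/81).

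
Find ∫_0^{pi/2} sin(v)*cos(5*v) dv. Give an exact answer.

1/6

Use the identity sin(v)cos(5*v) = [sin(6*v) + sin(-4*v)]/2.
An antiderivative is F(v) = cos(4*v)/8 - cos(6*v)/12.
Then F(pi/2) - F(0) = (5/24) - (1/24) = 1/6.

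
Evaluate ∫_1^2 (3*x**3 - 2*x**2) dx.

By the power rule, an antiderivative is F(x) = 3*x**4/4 - 2*x**3/3.
Then F(2) - F(1) = (20/3) - (1/12) = 79/12.

79/12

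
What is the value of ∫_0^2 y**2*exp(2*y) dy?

Integrate by parts twice (u = y^2, dv = exp(2*y) dy).
An antiderivative is F(y) = (2*y**2 - 2*y + 1)*exp(2*y)/4.
Then F(2) - F(0) = (5*exp(4)/4) - (1/4) = -1/4 + 5*exp(4)/4.

-1/4 + 5*exp(4)/4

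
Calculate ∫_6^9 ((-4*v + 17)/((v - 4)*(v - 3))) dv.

Factor the denominator: v**2 - 7*v + 12 = (v - 3)(v - 4).
Partial fractions: (-4*v + 17)/((v - 4)*(v - 3)) = -5/(v - 3) + 1/(v - 4).
An antiderivative is F(v) = log(v - 4) - 5*log(v - 3).
Then F(9) - F(6) = (-5*log(3) - 5*log(2) + log(5)) - (-5*log(3) + log(2)) = log(5/64).

log(5/64)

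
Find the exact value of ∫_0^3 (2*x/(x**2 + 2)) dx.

Let u = x**2 + 2, so du = 2*x dx. When x = 0, u = 2; when x = 3, u = 11.
The integral becomes ∫ 1/u du from 2 to 11, with antiderivative log(u).
Back in x: F(x) = log(x**2 + 2).
Then F(3) - F(0) = (log(11)) - (log(2)) = log(11/2).

log(11/2)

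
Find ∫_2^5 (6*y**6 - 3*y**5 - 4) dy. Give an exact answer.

By the power rule, an antiderivative is F(y) = 6*y**7/7 - y**6/2 - 4*y.
Then F(5) - F(2) = (827845/14) - (488/7) = 826869/14.

826869/14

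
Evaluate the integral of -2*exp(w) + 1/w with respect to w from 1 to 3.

An antiderivative is F(w) = -2*exp(w) + log(w).
Then F(3) - F(1) = (-2*exp(3) + log(3)) - (-2*exp(1)) = -2*exp(3) + log(3) + 2*exp(1).

-2*exp(3) + log(3) + 2*exp(1)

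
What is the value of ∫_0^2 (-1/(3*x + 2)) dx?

An antiderivative is F(x) = -log(3*x + 2)/3.
Then F(2) - F(0) = (-log(2)) - (-log(2)/3) = -2*log(2)/3.

-2*log(2)/3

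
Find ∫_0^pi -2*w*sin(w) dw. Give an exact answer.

-2*pi

Integrate by parts once (u = w, dv = -2*sin(w) dw).
An antiderivative is F(w) = 2*w*cos(w) - 2*sin(w).
Then F(pi) - F(0) = (-2*pi) - (0) = -2*pi.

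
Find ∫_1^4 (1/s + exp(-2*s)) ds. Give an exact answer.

An antiderivative is F(s) = log(s) - exp(-2*s)/2.
Then F(4) - F(1) = (-exp(-8)/2 + 2*log(2)) - (-exp(-2)/2) = (-1 + exp(6) + 4*exp(8)*log(2))*exp(-8)/2.

(-1 + exp(6) + 4*exp(8)*log(2))*exp(-8)/2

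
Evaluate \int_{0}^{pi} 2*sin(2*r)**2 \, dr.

Use the identity sin^2(2*r) = (1 - cos(4*r))/2.
An antiderivative is F(r) = r - sin(4*r)/4.
Then F(pi) - F(0) = (pi) - (0) = pi.

pi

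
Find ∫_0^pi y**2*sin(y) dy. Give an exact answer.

-4 + pi**2

Integrate by parts twice (u = y^2, dv = sin(y) dy).
An antiderivative is F(y) = -y**2*cos(y) + 2*y*sin(y) + 2*cos(y).
Then F(pi) - F(0) = (-2 + pi**2) - (2) = -4 + pi**2.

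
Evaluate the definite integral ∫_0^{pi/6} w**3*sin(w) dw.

Integrate by parts 3 times (u = w^3, dv = sin(w) dw).
An antiderivative is F(w) = -w**3*cos(w) + 3*w**2*sin(w) + 6*w*cos(w) - 6*sin(w).
Then F(pi/6) - F(0) = (-3 - sqrt(3)*pi**3/432 + pi**2/24 + sqrt(3)*pi/2) - (0) = -3 - sqrt(3)*pi**3/432 + pi**2/24 + sqrt(3)*pi/2.

-3 - sqrt(3)*pi**3/432 + pi**2/24 + sqrt(3)*pi/2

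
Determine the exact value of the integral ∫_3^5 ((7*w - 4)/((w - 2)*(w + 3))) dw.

-3*log(3) + 10*log(2)

Factor the denominator: w**2 + w - 6 = (w + 3)(w - 2).
Partial fractions: (7*w - 4)/((w - 2)*(w + 3)) = 5/(w + 3) + 2/(w - 2).
An antiderivative is F(w) = 2*log(w - 2) + 5*log(w + 3).
Then F(5) - F(3) = (2*log(3) + 15*log(2)) - (5*log(2) + 5*log(3)) = -3*log(3) + 10*log(2).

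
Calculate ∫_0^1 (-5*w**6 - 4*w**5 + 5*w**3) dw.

-11/84

By the power rule, an antiderivative is F(w) = -5*w**7/7 - 2*w**6/3 + 5*w**4/4.
Then F(1) - F(0) = (-11/84) - (0) = -11/84.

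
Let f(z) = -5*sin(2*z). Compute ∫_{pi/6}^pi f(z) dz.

An antiderivative is F(z) = 5*cos(2*z)/2.
Then F(pi) - F(pi/6) = (5/2) - (5/4) = 5/4.

5/4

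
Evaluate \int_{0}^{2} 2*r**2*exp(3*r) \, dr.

Integrate by parts twice (u = r^2, dv = 2*exp(3*r) dr).
An antiderivative is F(r) = (18*r**2 - 12*r + 4)*exp(3*r)/27.
Then F(2) - F(0) = (52*exp(6)/27) - (4/27) = -4/27 + 52*exp(6)/27.

-4/27 + 52*exp(6)/27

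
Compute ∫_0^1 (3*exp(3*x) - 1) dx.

An antiderivative is F(x) = exp(3*x) - x.
Then F(1) - F(0) = (-1 + exp(3)) - (1) = -2 + exp(3).

-2 + exp(3)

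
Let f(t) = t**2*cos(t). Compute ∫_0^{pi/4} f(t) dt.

sqrt(2)*(-32 + pi**2 + 8*pi)/32

Integrate by parts twice (u = t^2, dv = cos(t) dt).
An antiderivative is F(t) = t**2*sin(t) + 2*t*cos(t) - 2*sin(t).
Then F(pi/4) - F(0) = (sqrt(2)*(-32 + pi**2 + 8*pi)/32) - (0) = sqrt(2)*(-32 + pi**2 + 8*pi)/32.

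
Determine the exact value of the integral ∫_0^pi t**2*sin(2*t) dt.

Integrate by parts twice (u = t^2, dv = sin(2*t) dt).
An antiderivative is F(t) = -t**2*cos(2*t)/2 + t*sin(2*t)/2 + cos(2*t)/4.
Then F(pi) - F(0) = (1/4 - pi**2/2) - (1/4) = -pi**2/2.

-pi**2/2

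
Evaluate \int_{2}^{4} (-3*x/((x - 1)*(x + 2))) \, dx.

Factor the denominator: x**2 + x - 2 = (x + 2)(x - 1).
Partial fractions: -3*x/((x - 1)*(x + 2)) = -2/(x + 2) - 1/(x - 1).
An antiderivative is F(x) = -log(x - 1) - 2*log(x + 2).
Then F(4) - F(2) = (-3*log(3) - 2*log(2)) - (-log(16)) = log(4/27).

log(4/27)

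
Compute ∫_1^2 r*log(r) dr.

-3/4 + log(4)

Integrate by parts once (u = ln r, dv = r dr).
An antiderivative is F(r) = r**2*(2*log(r) - 1)/4.
Then F(2) - F(1) = (-1 + log(4)) - (-1/4) = -3/4 + log(4).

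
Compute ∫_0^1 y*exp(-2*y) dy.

Integrate by parts once (u = y, dv = exp(-2*y) dy).
An antiderivative is F(y) = (-2*y - 1)*exp(-2*y)/4.
Then F(1) - F(0) = (-3*exp(-2)/4) - (-1/4) = (-3 + exp(2))*exp(-2)/4.

(-3 + exp(2))*exp(-2)/4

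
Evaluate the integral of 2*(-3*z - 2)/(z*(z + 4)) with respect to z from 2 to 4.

-11*log(2) + 5*log(3)

Factor the denominator: z**2 + 4*z = (z + 4)z.
Partial fractions: 2*(-3*z - 2)/(z*(z + 4)) = -5/(z + 4) - 1/z.
An antiderivative is F(z) = -log(z) - 5*log(z + 4).
Then F(4) - F(2) = (-17*log(2)) - (-5*log(3) - 6*log(2)) = -11*log(2) + 5*log(3).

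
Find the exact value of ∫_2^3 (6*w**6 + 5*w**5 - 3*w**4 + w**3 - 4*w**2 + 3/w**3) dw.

1834181/840

By the power rule, an antiderivative is F(w) = 6*w**7/7 + 5*w**6/6 - 3*w**5/5 + w**4/4 - 4*w**3/3 - 3/(2*w**2).
Then F(3) - F(2) = (974549/420) - (114917/840) = 1834181/840.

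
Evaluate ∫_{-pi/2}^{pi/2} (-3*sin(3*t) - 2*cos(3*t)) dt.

4/3

An antiderivative is F(t) = -2*sin(3*t)/3 + cos(3*t).
Then F(pi/2) - F(-pi/2) = (2/3) - (-2/3) = 4/3.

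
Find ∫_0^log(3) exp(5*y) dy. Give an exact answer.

Let u = exp(y), so du = exp(y) dy. When y = 0, u = 1; when y = log(3), u = 3.
The integral becomes ∫ u**4 du from 1 to 3, with antiderivative u**5/5.
Back in y: F(y) = exp(5*y)/5.
Then F(log(3)) - F(0) = (243/5) - (1/5) = 242/5.

242/5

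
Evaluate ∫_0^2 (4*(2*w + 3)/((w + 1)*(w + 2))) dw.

Factor the denominator: w**2 + 3*w + 2 = (w + 2)(w + 1).
Partial fractions: 4*(2*w + 3)/((w + 1)*(w + 2)) = 4/(w + 2) + 4/(w + 1).
An antiderivative is F(w) = 4*log(w + 1) + 4*log(w + 2).
Then F(2) - F(0) = (4*log(3) + 8*log(2)) - (log(16)) = 4*log(2) + 4*log(3).

4*log(2) + 4*log(3)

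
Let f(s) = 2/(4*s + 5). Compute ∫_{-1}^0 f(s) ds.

log(5)/2

An antiderivative is F(s) = log(4*s + 5)/2.
Then F(0) - F(-1) = (log(5)/2) - (0) = log(5)/2.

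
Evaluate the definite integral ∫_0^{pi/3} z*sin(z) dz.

-pi/6 + sqrt(3)/2

Integrate by parts once (u = z, dv = sin(z) dz).
An antiderivative is F(z) = -z*cos(z) + sin(z).
Then F(pi/3) - F(0) = (-pi/6 + sqrt(3)/2) - (0) = -pi/6 + sqrt(3)/2.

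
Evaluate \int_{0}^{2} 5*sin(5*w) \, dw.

1 - cos(10)

Let u = 5*w, so du = 5 dw. When w = 0, u = 0; when w = 2, u = 10.
The integral becomes ∫ sin(u) du from 0 to 10, with antiderivative -cos(u).
Back in w: F(w) = -cos(5*w).
Then F(2) - F(0) = (-cos(10)) - (-1) = 1 - cos(10).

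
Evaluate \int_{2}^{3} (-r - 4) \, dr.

By the power rule, an antiderivative is F(r) = -r**2/2 - 4*r.
Then F(3) - F(2) = (-33/2) - (-10) = -13/2.

-13/2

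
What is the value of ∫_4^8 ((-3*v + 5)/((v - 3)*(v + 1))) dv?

log(5/81)

Factor the denominator: v**2 - 2*v - 3 = (v + 1)(v - 3).
Partial fractions: (-3*v + 5)/((v - 3)*(v + 1)) = -2/(v + 1) - 1/(v - 3).
An antiderivative is F(v) = -log(v - 3) - 2*log(v + 1).
Then F(8) - F(4) = (-4*log(3) - log(5)) - (-log(25)) = log(5/81).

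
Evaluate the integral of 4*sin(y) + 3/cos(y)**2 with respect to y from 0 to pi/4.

An antiderivative is F(y) = -4*cos(y) + 3*tan(y).
Then F(pi/4) - F(0) = (3 - 2*sqrt(2)) - (-4) = 7 - 2*sqrt(2).

7 - 2*sqrt(2)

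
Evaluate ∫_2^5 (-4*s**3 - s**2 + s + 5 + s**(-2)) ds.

-3111/5

By the power rule, an antiderivative is F(s) = -s**4 - s**3/3 + s**2/2 + 5*s - 1/s.
Then F(5) - F(2) = (-18881/30) - (-43/6) = -3111/5.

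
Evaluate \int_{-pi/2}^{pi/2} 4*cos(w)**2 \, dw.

2*pi

Use the identity cos^2(w) = (1 + cos(2*w))/2.
An antiderivative is F(w) = 2*w + sin(2*w).
Then F(pi/2) - F(-pi/2) = (pi) - (-pi) = 2*pi.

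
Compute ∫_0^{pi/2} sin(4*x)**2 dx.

Use the identity sin^2(4*x) = (1 - cos(8*x))/2.
An antiderivative is F(x) = x/2 - sin(8*x)/16.
Then F(pi/2) - F(0) = (pi/4) - (0) = pi/4.

pi/4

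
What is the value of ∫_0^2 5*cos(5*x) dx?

Let u = 5*x, so du = 5 dx. When x = 0, u = 0; when x = 2, u = 10.
The integral becomes ∫ cos(u) du from 0 to 10, with antiderivative sin(u).
Back in x: F(x) = sin(5*x).
Then F(2) - F(0) = (sin(10)) - (0) = sin(10).

sin(10)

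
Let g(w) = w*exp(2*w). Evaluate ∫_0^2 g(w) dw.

1/4 + 3*exp(4)/4

Integrate by parts once (u = w, dv = exp(2*w) dw).
An antiderivative is F(w) = (2*w - 1)*exp(2*w)/4.
Then F(2) - F(0) = (3*exp(4)/4) - (-1/4) = 1/4 + 3*exp(4)/4.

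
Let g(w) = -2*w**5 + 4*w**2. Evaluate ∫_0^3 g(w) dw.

By the power rule, an antiderivative is F(w) = -w**6/3 + 4*w**3/3.
Then F(3) - F(0) = (-207) - (0) = -207.

-207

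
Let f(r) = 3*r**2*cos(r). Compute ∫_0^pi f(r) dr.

-6*pi

Integrate by parts twice (u = r^2, dv = 3*cos(r) dr).
An antiderivative is F(r) = 3*r**2*sin(r) + 6*r*cos(r) - 6*sin(r).
Then F(pi) - F(0) = (-6*pi) - (0) = -6*pi.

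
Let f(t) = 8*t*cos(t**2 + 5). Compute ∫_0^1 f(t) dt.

4*sin(6) - 4*sin(5)

Let u = t**2 + 5, so du = 2*t dt. When t = 0, u = 5; when t = 1, u = 6.
The integral becomes 4·∫ cos(u) du from 5 to 6, with antiderivative 4*sin(u).
Back in t: F(t) = 4*sin(t**2 + 5).
Then F(1) - F(0) = (4*sin(6)) - (4*sin(5)) = 4*sin(6) - 4*sin(5).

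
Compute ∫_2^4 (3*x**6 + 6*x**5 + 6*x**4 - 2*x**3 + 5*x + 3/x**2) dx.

1694001/140

By the power rule, an antiderivative is F(x) = 3*x**7/7 + x**6 + 6*x**5/5 - x**4/2 + 5*x**2/2 - 3/x.
Then F(4) - F(2) = (1716087/140) - (11043/70) = 1694001/140.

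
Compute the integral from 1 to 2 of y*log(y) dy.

-3/4 + log(4)

Integrate by parts once (u = ln y, dv = y dy).
An antiderivative is F(y) = y**2*(2*log(y) - 1)/4.
Then F(2) - F(1) = (-1 + log(4)) - (-1/4) = -3/4 + log(4).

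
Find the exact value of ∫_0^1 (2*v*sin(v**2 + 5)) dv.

-cos(6) + cos(5)

Let u = v**2 + 5, so du = 2*v dv. When v = 0, u = 5; when v = 1, u = 6.
The integral becomes ∫ sin(u) du from 5 to 6, with antiderivative -cos(u).
Back in v: F(v) = -cos(v**2 + 5).
Then F(1) - F(0) = (-cos(6)) - (-cos(5)) = -cos(6) + cos(5).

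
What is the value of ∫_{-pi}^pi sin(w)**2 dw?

Use the identity sin^2(w) = (1 - cos(2*w))/2.
An antiderivative is F(w) = w/2 - sin(2*w)/4.
Then F(pi) - F(-pi) = (pi/2) - (-pi/2) = pi.

pi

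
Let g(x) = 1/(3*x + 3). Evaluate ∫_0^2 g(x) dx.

log(3)/3

An antiderivative is F(x) = log(3*x + 3)/3.
Then F(2) - F(0) = (2*log(3)/3) - (log(3)/3) = log(3)/3.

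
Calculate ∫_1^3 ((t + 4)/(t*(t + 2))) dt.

Factor the denominator: t**2 + 2*t = (t + 2)t.
Partial fractions: (t + 4)/(t*(t + 2)) = -1/(t + 2) + 2/t.
An antiderivative is F(t) = 2*log(t) - log(t + 2).
Then F(3) - F(1) = (log(9/5)) - (-log(3)) = log(27/5).

log(27/5)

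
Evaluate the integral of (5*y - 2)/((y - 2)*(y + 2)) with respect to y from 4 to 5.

-5*log(2) - log(3) + 3*log(7)

Factor the denominator: y**2 - 4 = (y + 2)(y - 2).
Partial fractions: (5*y - 2)/((y - 2)*(y + 2)) = 3/(y + 2) + 2/(y - 2).
An antiderivative is F(y) = 2*log(y - 2) + 3*log(y + 2).
Then F(5) - F(4) = (2*log(3) + 3*log(7)) - (3*log(3) + 5*log(2)) = -5*log(2) - log(3) + 3*log(7).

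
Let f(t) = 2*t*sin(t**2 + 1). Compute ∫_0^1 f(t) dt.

-cos(2) + cos(1)

Let u = t**2 + 1, so du = 2*t dt. When t = 0, u = 1; when t = 1, u = 2.
The integral becomes ∫ sin(u) du from 1 to 2, with antiderivative -cos(u).
Back in t: F(t) = -cos(t**2 + 1).
Then F(1) - F(0) = (-cos(2)) - (-cos(1)) = -cos(2) + cos(1).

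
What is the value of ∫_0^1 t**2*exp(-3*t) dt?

2/27 - 17*exp(-3)/27

Integrate by parts twice (u = t^2, dv = exp(-3*t) dt).
An antiderivative is F(t) = (-9*t**2 - 6*t - 2)*exp(-3*t)/27.
Then F(1) - F(0) = (-17*exp(-3)/27) - (-2/27) = 2/27 - 17*exp(-3)/27.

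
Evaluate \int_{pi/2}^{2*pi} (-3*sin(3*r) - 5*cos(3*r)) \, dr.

An antiderivative is F(r) = -5*sin(3*r)/3 + cos(3*r).
Then F(2*pi) - F(pi/2) = (1) - (5/3) = -2/3.

-2/3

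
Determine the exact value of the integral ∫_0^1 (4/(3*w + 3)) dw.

An antiderivative is F(w) = 4*log(3*w + 3)/3.
Then F(1) - F(0) = (4*log(6)/3) - (4*log(3)/3) = 4*log(2)/3.

4*log(2)/3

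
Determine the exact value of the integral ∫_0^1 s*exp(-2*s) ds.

(-3 + exp(2))*exp(-2)/4

Integrate by parts once (u = s, dv = exp(-2*s) ds).
An antiderivative is F(s) = (-2*s - 1)*exp(-2*s)/4.
Then F(1) - F(0) = (-3*exp(-2)/4) - (-1/4) = (-3 + exp(2))*exp(-2)/4.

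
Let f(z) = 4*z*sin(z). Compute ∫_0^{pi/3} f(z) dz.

-2*pi/3 + 2*sqrt(3)

Integrate by parts once (u = z, dv = 4*sin(z) dz).
An antiderivative is F(z) = -4*z*cos(z) + 4*sin(z).
Then F(pi/3) - F(0) = (-2*pi/3 + 2*sqrt(3)) - (0) = -2*pi/3 + 2*sqrt(3).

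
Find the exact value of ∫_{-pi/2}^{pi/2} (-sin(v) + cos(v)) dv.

2

An antiderivative is F(v) = sin(v) + cos(v).
Then F(pi/2) - F(-pi/2) = (1) - (-1) = 2.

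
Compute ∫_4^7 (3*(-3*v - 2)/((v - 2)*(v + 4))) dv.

-5*log(11) - 4*log(5) + 19*log(2)

Factor the denominator: v**2 + 2*v - 8 = (v + 4)(v - 2).
Partial fractions: 3*(-3*v - 2)/((v - 2)*(v + 4)) = -5/(v + 4) - 4/(v - 2).
An antiderivative is F(v) = -4*log(v - 2) - 5*log(v + 4).
Then F(7) - F(4) = (-5*log(11) - 4*log(5)) - (-19*log(2)) = -5*log(11) - 4*log(5) + 19*log(2).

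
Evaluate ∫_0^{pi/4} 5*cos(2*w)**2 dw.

Use the identity cos^2(2*w) = (1 + cos(4*w))/2.
An antiderivative is F(w) = 5*w/2 + 5*sin(4*w)/8.
Then F(pi/4) - F(0) = (5*pi/8) - (0) = 5*pi/8.

5*pi/8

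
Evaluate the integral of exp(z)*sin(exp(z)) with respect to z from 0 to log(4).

cos(1) - cos(4)

Let u = exp(z), so du = exp(z) dz. When z = 0, u = 1; when z = log(4), u = 4.
The integral becomes ∫ sin(u) du from 1 to 4, with antiderivative -cos(u).
Back in z: F(z) = -cos(exp(z)).
Then F(log(4)) - F(0) = (-cos(4)) - (-cos(1)) = cos(1) - cos(4).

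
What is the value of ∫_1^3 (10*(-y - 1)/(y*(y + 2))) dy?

Factor the denominator: y**2 + 2*y = (y + 2)y.
Partial fractions: 10*(-y - 1)/(y*(y + 2)) = -5/(y + 2) - 5/y.
An antiderivative is F(y) = -5*log(y) - 5*log(y + 2).
Then F(3) - F(1) = (-5*log(5) - 5*log(3)) - (-5*log(3)) = -5*log(5).

-5*log(5)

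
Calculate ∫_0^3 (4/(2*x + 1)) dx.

An antiderivative is F(x) = 2*log(2*x + 1).
Then F(3) - F(0) = (log(49)) - (0) = log(49).

log(49)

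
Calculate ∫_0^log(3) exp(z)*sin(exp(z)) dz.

Let u = exp(z), so du = exp(z) dz. When z = 0, u = 1; when z = log(3), u = 3.
The integral becomes ∫ sin(u) du from 1 to 3, with antiderivative -cos(u).
Back in z: F(z) = -cos(exp(z)).
Then F(log(3)) - F(0) = (-cos(3)) - (-cos(1)) = cos(1) - cos(3).

cos(1) - cos(3)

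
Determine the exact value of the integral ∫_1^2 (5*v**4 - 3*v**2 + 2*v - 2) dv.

25

By the power rule, an antiderivative is F(v) = v**5 - v**3 + v**2 - 2*v.
Then F(2) - F(1) = (24) - (-1) = 25.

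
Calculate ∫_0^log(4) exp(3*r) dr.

21

Let u = exp(r), so du = exp(r) dr. When r = 0, u = 1; when r = log(4), u = 4.
The integral becomes ∫ u**2 du from 1 to 4, with antiderivative u**3/3.
Back in r: F(r) = exp(3*r)/3.
Then F(log(4)) - F(0) = (64/3) - (1/3) = 21.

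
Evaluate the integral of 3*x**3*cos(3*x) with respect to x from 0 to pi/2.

Integrate by parts 3 times (u = x^3, dv = 3*cos(3*x) dx).
An antiderivative is F(x) = x**3*sin(3*x) + x**2*cos(3*x) - 2*x*sin(3*x)/3 - 2*cos(3*x)/9.
Then F(pi/2) - F(0) = (-pi**3/8 + pi/3) - (-2/9) = -pi**3/8 + 2/9 + pi/3.

-pi**3/8 + 2/9 + pi/3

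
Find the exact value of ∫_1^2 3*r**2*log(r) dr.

-7/3 + 8*log(2)

Integrate by parts once (u = ln r, dv = 3*r**2 dr).
An antiderivative is F(r) = r**3*(3*log(r) - 1)/3.
Then F(2) - F(1) = (-8/3 + 8*log(2)) - (-1/3) = -7/3 + 8*log(2).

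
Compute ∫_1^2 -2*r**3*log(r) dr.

Integrate by parts once (u = ln r, dv = -2*r**3 dr).
An antiderivative is F(r) = -r**4*(4*log(r) - 1)/8.
Then F(2) - F(1) = (2 - 8*log(2)) - (1/8) = 15/8 - 8*log(2).

15/8 - 8*log(2)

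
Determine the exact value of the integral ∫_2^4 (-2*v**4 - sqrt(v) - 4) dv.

By the power rule, an antiderivative is F(v) = -2*v**5/5 - 2*v**(3/2)/3 - 4*v.
Then F(4) - F(2) = (-6464/15) - (-104/5 - 4*sqrt(2)/3) = -6152/15 + 4*sqrt(2)/3.

-6152/15 + 4*sqrt(2)/3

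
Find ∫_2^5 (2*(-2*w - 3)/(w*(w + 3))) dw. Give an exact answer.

-log(16)

Factor the denominator: w**2 + 3*w = (w + 3)w.
Partial fractions: 2*(-2*w - 3)/(w*(w + 3)) = -2/(w + 3) - 2/w.
An antiderivative is F(w) = -2*log(w) - 2*log(w + 3).
Then F(5) - F(2) = (-6*log(2) - 2*log(5)) - (-log(100)) = -log(16).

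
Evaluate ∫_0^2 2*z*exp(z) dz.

2 + 2*exp(2)

Integrate by parts once (u = z, dv = 2*exp(z) dz).
An antiderivative is F(z) = (2*z - 2)*exp(z).
Then F(2) - F(0) = (2*exp(2)) - (-2) = 2 + 2*exp(2).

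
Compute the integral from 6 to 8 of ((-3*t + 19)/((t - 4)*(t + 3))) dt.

Factor the denominator: t**2 - t - 12 = (t + 3)(t - 4).
Partial fractions: (-3*t + 19)/((t - 4)*(t + 3)) = -4/(t + 3) + 1/(t - 4).
An antiderivative is F(t) = log(t - 4) - 4*log(t + 3).
Then F(8) - F(6) = (-4*log(11) + 2*log(2)) - (-8*log(3) + log(2)) = -4*log(11) + log(2) + 8*log(3).

-4*log(11) + log(2) + 8*log(3)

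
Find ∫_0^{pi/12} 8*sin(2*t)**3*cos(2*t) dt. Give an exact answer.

Let u = sin(2*t), so du = 2*cos(2*t) dt. When t = 0, u = 0; when t = pi/12, u = 1/2.
The integral becomes 4·∫ u**3 du from 0 to 1/2, with antiderivative u**4.
Back in t: F(t) = sin(2*t)**4.
Then F(pi/12) - F(0) = (1/16) - (0) = 1/16.

1/16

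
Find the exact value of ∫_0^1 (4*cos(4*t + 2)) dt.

Let u = 4*t + 2, so du = 4 dt. When t = 0, u = 2; when t = 1, u = 6.
The integral becomes ∫ cos(u) du from 2 to 6, with antiderivative sin(u).
Back in t: F(t) = sin(4*t + 2).
Then F(1) - F(0) = (sin(6)) - (sin(2)) = -sin(2) + sin(6).

-sin(2) + sin(6)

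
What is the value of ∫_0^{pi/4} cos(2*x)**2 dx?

Use the identity cos^2(2*x) = (1 + cos(4*x))/2.
An antiderivative is F(x) = x/2 + sin(4*x)/8.
Then F(pi/4) - F(0) = (pi/8) - (0) = pi/8.

pi/8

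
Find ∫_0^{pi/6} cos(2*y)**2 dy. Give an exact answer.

Use the identity cos^2(2*y) = (1 + cos(4*y))/2.
An antiderivative is F(y) = y/2 + sin(4*y)/8.
Then F(pi/6) - F(0) = (sqrt(3)/16 + pi/12) - (0) = sqrt(3)/16 + pi/12.

sqrt(3)/16 + pi/12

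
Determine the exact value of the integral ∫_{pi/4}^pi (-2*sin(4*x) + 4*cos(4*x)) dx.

An antiderivative is F(x) = sin(4*x) + cos(4*x)/2.
Then F(pi) - F(pi/4) = (1/2) - (-1/2) = 1.

1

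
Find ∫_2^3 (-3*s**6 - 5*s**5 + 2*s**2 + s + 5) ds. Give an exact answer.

-9915/7

By the power rule, an antiderivative is F(s) = -3*s**7/7 - 5*s**6/6 + 2*s**3/3 + s**2/2 + 5*s.
Then F(3) - F(2) = (-10551/7) - (-636/7) = -9915/7.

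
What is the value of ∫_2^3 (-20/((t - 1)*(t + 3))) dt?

-5*log(5) + 5*log(3)

Factor the denominator: t**2 + 2*t - 3 = (t + 3)(t - 1).
Partial fractions: -20/((t - 1)*(t + 3)) = 5/(t + 3) - 5/(t - 1).
An antiderivative is F(t) = -5*log(t - 1) + 5*log(t + 3).
Then F(3) - F(2) = (5*log(3)) - (5*log(5)) = -5*log(5) + 5*log(3).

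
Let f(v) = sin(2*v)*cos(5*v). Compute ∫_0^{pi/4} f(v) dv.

Use the identity sin(2*v)cos(5*v) = [sin(7*v) + sin(-3*v)]/2.
An antiderivative is F(v) = cos(3*v)/6 - cos(7*v)/14.
Then F(pi/4) - F(0) = (-5*sqrt(2)/42) - (2/21) = -5*sqrt(2)/42 - 2/21.

-5*sqrt(2)/42 - 2/21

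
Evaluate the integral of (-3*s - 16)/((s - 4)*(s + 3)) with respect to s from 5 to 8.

Factor the denominator: s**2 - s - 12 = (s + 3)(s - 4).
Partial fractions: (-3*s - 16)/((s - 4)*(s + 3)) = 1/(s + 3) - 4/(s - 4).
An antiderivative is F(s) = -4*log(s - 4) + log(s + 3).
Then F(8) - F(5) = (-8*log(2) + log(11)) - (log(8)) = -11*log(2) + log(11).

-11*log(2) + log(11)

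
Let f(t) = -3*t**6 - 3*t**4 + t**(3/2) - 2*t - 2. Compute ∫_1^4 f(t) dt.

By the power rule, an antiderivative is F(t) = -3*t**7/7 + 2*t**(5/2)/5 - 3*t**5/5 - t**2 - 2*t.
Then F(4) - F(1) = (-267656/35) - (-127/35) = -267529/35.

-267529/35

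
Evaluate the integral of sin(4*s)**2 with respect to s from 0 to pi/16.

Use the identity sin^2(4*s) = (1 - cos(8*s))/2.
An antiderivative is F(s) = s/2 - sin(8*s)/16.
Then F(pi/16) - F(0) = (-1/16 + pi/32) - (0) = -1/16 + pi/32.

-1/16 + pi/32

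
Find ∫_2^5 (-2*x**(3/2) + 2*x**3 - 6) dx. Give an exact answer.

-20*sqrt(5) + 16*sqrt(2)/5 + 573/2

By the power rule, an antiderivative is F(x) = -4*x**(5/2)/5 + x**4/2 - 6*x.
Then F(5) - F(2) = (565/2 - 20*sqrt(5)) - (-16*sqrt(2)/5 - 4) = -20*sqrt(5) + 16*sqrt(2)/5 + 573/2.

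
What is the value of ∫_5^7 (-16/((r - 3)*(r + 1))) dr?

Factor the denominator: r**2 - 2*r - 3 = (r + 1)(r - 3).
Partial fractions: -16/((r - 3)*(r + 1)) = 4/(r + 1) - 4/(r - 3).
An antiderivative is F(r) = -4*log(r - 3) + 4*log(r + 1).
Then F(7) - F(5) = (log(16)) - (log(81)) = log(16/81).

log(16/81)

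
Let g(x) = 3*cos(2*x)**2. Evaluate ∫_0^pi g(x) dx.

Use the identity cos^2(2*x) = (1 + cos(4*x))/2.
An antiderivative is F(x) = 3*x/2 + 3*sin(4*x)/8.
Then F(pi) - F(0) = (3*pi/2) - (0) = 3*pi/2.

3*pi/2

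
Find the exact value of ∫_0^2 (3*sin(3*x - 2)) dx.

cos(2) - cos(4)

Let u = 3*x - 2, so du = 3 dx. When x = 0, u = -2; when x = 2, u = 4.
The integral becomes ∫ sin(u) du from -2 to 4, with antiderivative -cos(u).
Back in x: F(x) = -cos(3*x - 2).
Then F(2) - F(0) = (-cos(4)) - (-cos(2)) = cos(2) - cos(4).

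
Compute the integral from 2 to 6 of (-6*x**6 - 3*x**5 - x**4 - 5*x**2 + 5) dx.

-27825724/105

By the power rule, an antiderivative is F(x) = -6*x**7/7 - x**6/2 - x**5/5 - 5*x**3/3 + 5*x.
Then F(6) - F(2) = (-9280542/35) - (-15902/105) = -27825724/105.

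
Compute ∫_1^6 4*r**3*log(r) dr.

-1295/4 + 1296*log(2) + 1296*log(3)

Integrate by parts once (u = ln r, dv = 4*r**3 dr).
An antiderivative is F(r) = r**4*(4*log(r) - 1)/4.
Then F(6) - F(1) = (-324 + 1296*log(2) + 1296*log(3)) - (-1/4) = -1295/4 + 1296*log(2) + 1296*log(3).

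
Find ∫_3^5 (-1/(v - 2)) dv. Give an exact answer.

An antiderivative is F(v) = -log(v - 2).
Then F(5) - F(3) = (-log(3)) - (0) = -log(3).

-log(3)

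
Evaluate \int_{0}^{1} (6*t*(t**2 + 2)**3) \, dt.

195/4

Let u = t**2 + 2, so du = 2*t dt. When t = 0, u = 2; when t = 1, u = 3.
The integral becomes 3·∫ u**3 du from 2 to 3, with antiderivative 3*u**4/4.
Back in t: F(t) = 3*(t**2 + 2)**4/4.
Then F(1) - F(0) = (243/4) - (12) = 195/4.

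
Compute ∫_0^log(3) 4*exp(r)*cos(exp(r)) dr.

-4*sin(1) + 4*sin(3)

Let u = exp(r), so du = exp(r) dr. When r = 0, u = 1; when r = log(3), u = 3.
The integral becomes 4·∫ cos(u) du from 1 to 3, with antiderivative 4*sin(u).
Back in r: F(r) = 4*sin(exp(r)).
Then F(log(3)) - F(0) = (4*sin(3)) - (4*sin(1)) = -4*sin(1) + 4*sin(3).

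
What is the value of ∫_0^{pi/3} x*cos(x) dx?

Integrate by parts once (u = x, dv = cos(x) dx).
An antiderivative is F(x) = x*sin(x) + cos(x).
Then F(pi/3) - F(0) = (1/2 + sqrt(3)*pi/6) - (1) = -1/2 + sqrt(3)*pi/6.

-1/2 + sqrt(3)*pi/6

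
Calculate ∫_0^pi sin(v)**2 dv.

Use the identity sin^2(v) = (1 - cos(2*v))/2.
An antiderivative is F(v) = v/2 - sin(2*v)/4.
Then F(pi) - F(0) = (pi/2) - (0) = pi/2.

pi/2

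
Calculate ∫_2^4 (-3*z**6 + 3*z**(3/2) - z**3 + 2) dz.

By the power rule, an antiderivative is F(z) = -3*z**7/7 + 6*z**(5/2)/5 - z**4/4 + 2*z.
Then F(4) - F(2) = (-246376/35) - (-384/7 + 24*sqrt(2)/5) = -244456/35 - 24*sqrt(2)/5.

-244456/35 - 24*sqrt(2)/5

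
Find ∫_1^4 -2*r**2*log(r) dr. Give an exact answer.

Integrate by parts once (u = ln r, dv = -2*r**2 dr).
An antiderivative is F(r) = -2*r**3*(3*log(r) - 1)/9.
Then F(4) - F(1) = (128/9 - 256*log(2)/3) - (2/9) = 14 - 256*log(2)/3.

14 - 256*log(2)/3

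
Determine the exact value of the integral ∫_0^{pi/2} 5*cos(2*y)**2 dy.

Use the identity cos^2(2*y) = (1 + cos(4*y))/2.
An antiderivative is F(y) = 5*y/2 + 5*sin(4*y)/8.
Then F(pi/2) - F(0) = (5*pi/4) - (0) = 5*pi/4.

5*pi/4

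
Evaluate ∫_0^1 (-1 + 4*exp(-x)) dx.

3 - 4*exp(-1)

An antiderivative is F(x) = -x - 4*exp(-x).
Then F(1) - F(0) = (-4*exp(-1) - 1) - (-4) = 3 - 4*exp(-1).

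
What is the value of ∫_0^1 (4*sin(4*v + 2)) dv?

-cos(6) + cos(2)

Let u = 4*v + 2, so du = 4 dv. When v = 0, u = 2; when v = 1, u = 6.
The integral becomes ∫ sin(u) du from 2 to 6, with antiderivative -cos(u).
Back in v: F(v) = -cos(4*v + 2).
Then F(1) - F(0) = (-cos(6)) - (-cos(2)) = -cos(6) + cos(2).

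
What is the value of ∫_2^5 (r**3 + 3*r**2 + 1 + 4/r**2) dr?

By the power rule, an antiderivative is F(r) = r**4/4 + r**3 + r - 4/r.
Then F(5) - F(2) = (5709/20) - (12) = 5469/20.

5469/20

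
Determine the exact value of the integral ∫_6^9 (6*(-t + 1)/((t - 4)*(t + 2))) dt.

-3*log(11) - 3*log(5) + 12*log(2)

Factor the denominator: t**2 - 2*t - 8 = (t + 2)(t - 4).
Partial fractions: 6*(-t + 1)/((t - 4)*(t + 2)) = -3/(t + 2) - 3/(t - 4).
An antiderivative is F(t) = -3*log(t - 4) - 3*log(t + 2).
Then F(9) - F(6) = (-3*log(11) - 3*log(5)) - (-12*log(2)) = -3*log(11) - 3*log(5) + 12*log(2).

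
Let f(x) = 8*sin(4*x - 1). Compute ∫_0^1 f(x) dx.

Let u = 4*x - 1, so du = 4 dx. When x = 0, u = -1; when x = 1, u = 3.
The integral becomes 2·∫ sin(u) du from -1 to 3, with antiderivative -2*cos(u).
Back in x: F(x) = -2*cos(4*x - 1).
Then F(1) - F(0) = (-2*cos(3)) - (-2*cos(1)) = 2*cos(1) - 2*cos(3).

2*cos(1) - 2*cos(3)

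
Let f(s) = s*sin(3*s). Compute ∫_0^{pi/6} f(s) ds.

1/9

Integrate by parts once (u = s, dv = sin(3*s) ds).
An antiderivative is F(s) = -s*cos(3*s)/3 + sin(3*s)/9.
Then F(pi/6) - F(0) = (1/9) - (0) = 1/9.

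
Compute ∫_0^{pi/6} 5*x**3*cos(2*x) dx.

Integrate by parts 3 times (u = x^3, dv = 5*cos(2*x) dx).
An antiderivative is F(x) = 5*x**3*sin(2*x)/2 + 15*x**2*cos(2*x)/4 - 15*x*sin(2*x)/4 - 15*cos(2*x)/8.
Then F(pi/6) - F(0) = (-5*sqrt(3)*pi/16 - 15/16 + 5*sqrt(3)*pi**3/864 + 5*pi**2/96) - (-15/8) = -5*sqrt(3)*pi/16 + 5*sqrt(3)*pi**3/864 + 5*pi**2/96 + 15/16.

-5*sqrt(3)*pi/16 + 5*sqrt(3)*pi**3/864 + 5*pi**2/96 + 15/16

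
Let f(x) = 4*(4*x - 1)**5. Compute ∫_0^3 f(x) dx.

295260

Let u = 4*x - 1, so du = 4 dx. When x = 0, u = -1; when x = 3, u = 11.
The integral becomes ∫ u**5 du from -1 to 11, with antiderivative u**6/6.
Back in x: F(x) = (4*x - 1)**6/6.
Then F(3) - F(0) = (1771561/6) - (1/6) = 295260.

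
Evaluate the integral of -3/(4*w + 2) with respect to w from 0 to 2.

-3*log(5)/4

An antiderivative is F(w) = -3*log(4*w + 2)/4.
Then F(2) - F(0) = (-3*log(10)/4) - (-3*log(2)/4) = -3*log(5)/4.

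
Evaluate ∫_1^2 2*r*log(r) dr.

-3/2 + log(16)

Integrate by parts once (u = ln r, dv = 2*r dr).
An antiderivative is F(r) = r**2*(2*log(r) - 1)/2.
Then F(2) - F(1) = (-2 + log(16)) - (-1/2) = -3/2 + log(16).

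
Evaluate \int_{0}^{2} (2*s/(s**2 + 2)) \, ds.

Let u = s**2 + 2, so du = 2*s ds. When s = 0, u = 2; when s = 2, u = 6.
The integral becomes ∫ 1/u du from 2 to 6, with antiderivative log(u).
Back in s: F(s) = log(s**2 + 2).
Then F(2) - F(0) = (log(6)) - (log(2)) = log(3).

log(3)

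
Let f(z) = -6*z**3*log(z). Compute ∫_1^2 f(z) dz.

45/8 - 24*log(2)

Integrate by parts once (u = ln z, dv = -6*z**3 dz).
An antiderivative is F(z) = -3*z**4*(4*log(z) - 1)/8.
Then F(2) - F(1) = (6 - 24*log(2)) - (3/8) = 45/8 - 24*log(2).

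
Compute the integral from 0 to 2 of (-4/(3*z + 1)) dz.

An antiderivative is F(z) = -4*log(3*z + 1)/3.
Then F(2) - F(0) = (-4*log(7)/3) - (0) = -4*log(7)/3.

-4*log(7)/3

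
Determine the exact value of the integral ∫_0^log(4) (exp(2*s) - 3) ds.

An antiderivative is F(s) = exp(2*s)/2 - 3*s.
Then F(log(4)) - F(0) = (8 - log(64)) - (1/2) = 15/2 - log(64).

15/2 - log(64)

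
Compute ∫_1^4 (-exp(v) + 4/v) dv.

-exp(4) + exp(1) + 8*log(2)

An antiderivative is F(v) = -exp(v) + 4*log(v).
Then F(4) - F(1) = (-exp(4) + 8*log(2)) - (-exp(1)) = -exp(4) + exp(1) + 8*log(2).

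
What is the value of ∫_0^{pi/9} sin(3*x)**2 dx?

Use the identity sin^2(3*x) = (1 - cos(6*x))/2.
An antiderivative is F(x) = x/2 - sin(6*x)/12.
Then F(pi/9) - F(0) = (-sqrt(3)/24 + pi/18) - (0) = -sqrt(3)/24 + pi/18.

-sqrt(3)/24 + pi/18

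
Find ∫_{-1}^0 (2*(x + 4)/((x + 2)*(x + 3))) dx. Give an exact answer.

log(64/9)

Factor the denominator: x**2 + 5*x + 6 = (x + 3)(x + 2).
Partial fractions: 2*(x + 4)/((x + 2)*(x + 3)) = -2/(x + 3) + 4/(x + 2).
An antiderivative is F(x) = 4*log(x + 2) - 2*log(x + 3).
Then F(0) - F(-1) = (log(16/9)) - (-log(4)) = log(64/9).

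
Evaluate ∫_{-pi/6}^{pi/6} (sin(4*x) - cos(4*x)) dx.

An antiderivative is F(x) = -sin(4*x)/4 - cos(4*x)/4.
Then F(pi/6) - F(-pi/6) = (1/8 - sqrt(3)/8) - (1/8 + sqrt(3)/8) = -sqrt(3)/4.

-sqrt(3)/4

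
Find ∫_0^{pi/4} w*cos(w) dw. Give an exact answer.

Integrate by parts once (u = w, dv = cos(w) dw).
An antiderivative is F(w) = w*sin(w) + cos(w).
Then F(pi/4) - F(0) = (sqrt(2)*(pi + 4)/8) - (1) = -1 + sqrt(2)*pi/8 + sqrt(2)/2.

-1 + sqrt(2)*pi/8 + sqrt(2)/2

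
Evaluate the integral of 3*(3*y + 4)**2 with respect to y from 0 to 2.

Let u = 3*y + 4, so du = 3 dy. When y = 0, u = 4; when y = 2, u = 10.
The integral becomes ∫ u**2 du from 4 to 10, with antiderivative u**3/3.
Back in y: F(y) = (3*y + 4)**3/3.
Then F(2) - F(0) = (1000/3) - (64/3) = 312.

312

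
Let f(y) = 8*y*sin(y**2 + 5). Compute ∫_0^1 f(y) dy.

-4*cos(6) + 4*cos(5)

Let u = y**2 + 5, so du = 2*y dy. When y = 0, u = 5; when y = 1, u = 6.
The integral becomes 4·∫ sin(u) du from 5 to 6, with antiderivative -4*cos(u).
Back in y: F(y) = -4*cos(y**2 + 5).
Then F(1) - F(0) = (-4*cos(6)) - (-4*cos(5)) = -4*cos(6) + 4*cos(5).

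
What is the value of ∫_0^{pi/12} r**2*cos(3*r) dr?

Integrate by parts twice (u = r^2, dv = cos(3*r) dr).
An antiderivative is F(r) = r**2*sin(3*r)/3 + 2*r*cos(3*r)/9 - 2*sin(3*r)/27.
Then F(pi/12) - F(0) = (sqrt(2)*(-32 + pi**2 + 8*pi)/864) - (0) = sqrt(2)*(-32 + pi**2 + 8*pi)/864.

sqrt(2)*(-32 + pi**2 + 8*pi)/864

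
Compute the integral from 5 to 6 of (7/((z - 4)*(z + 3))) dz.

Factor the denominator: z**2 - z - 12 = (z + 3)(z - 4).
Partial fractions: 7/((z - 4)*(z + 3)) = -1/(z + 3) + 1/(z - 4).
An antiderivative is F(z) = log(z - 4) - log(z + 3).
Then F(6) - F(5) = (log(2/9)) - (-log(8)) = log(16/9).

log(16/9)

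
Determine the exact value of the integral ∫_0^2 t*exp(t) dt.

1 + exp(2)

Integrate by parts once (u = t, dv = exp(t) dt).
An antiderivative is F(t) = (t - 1)*exp(t).
Then F(2) - F(0) = (exp(2)) - (-1) = 1 + exp(2).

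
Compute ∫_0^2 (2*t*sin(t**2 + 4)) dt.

cos(4) - cos(8)

Let u = t**2 + 4, so du = 2*t dt. When t = 0, u = 4; when t = 2, u = 8.
The integral becomes ∫ sin(u) du from 4 to 8, with antiderivative -cos(u).
Back in t: F(t) = -cos(t**2 + 4).
Then F(2) - F(0) = (-cos(8)) - (-cos(4)) = cos(4) - cos(8).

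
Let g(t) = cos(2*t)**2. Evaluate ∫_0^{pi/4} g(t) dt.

Use the identity cos^2(2*t) = (1 + cos(4*t))/2.
An antiderivative is F(t) = t/2 + sin(4*t)/8.
Then F(pi/4) - F(0) = (pi/8) - (0) = pi/8.

pi/8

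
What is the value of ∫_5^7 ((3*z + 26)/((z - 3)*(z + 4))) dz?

Factor the denominator: z**2 + z - 12 = (z + 4)(z - 3).
Partial fractions: (3*z + 26)/((z - 3)*(z + 4)) = -2/(z + 4) + 5/(z - 3).
An antiderivative is F(z) = 5*log(z - 3) - 2*log(z + 4).
Then F(7) - F(5) = (-2*log(11) + 10*log(2)) - (log(32/81)) = -2*log(11) + 5*log(2) + 4*log(3).

-2*log(11) + 5*log(2) + 4*log(3)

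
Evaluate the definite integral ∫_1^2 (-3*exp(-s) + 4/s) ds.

An antiderivative is F(s) = 4*log(s) + 3*exp(-s).
Then F(2) - F(1) = (3*exp(-2) + 4*log(2)) - (3*exp(-1)) = -3*exp(-1) + 3*exp(-2) + 4*log(2).

-3*exp(-1) + 3*exp(-2) + 4*log(2)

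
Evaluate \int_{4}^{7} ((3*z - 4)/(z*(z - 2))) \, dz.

Factor the denominator: z**2 - 2*z = z(z - 2).
Partial fractions: (3*z - 4)/(z*(z - 2)) = 2/z + 1/(z - 2).
An antiderivative is F(z) = 2*log(z) + log(z - 2).
Then F(7) - F(4) = (log(5) + 2*log(7)) - (log(32)) = -5*log(2) + log(5) + 2*log(7).

-5*log(2) + log(5) + 2*log(7)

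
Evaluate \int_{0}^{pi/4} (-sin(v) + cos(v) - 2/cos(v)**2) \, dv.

-3 + sqrt(2)

An antiderivative is F(v) = sin(v) + cos(v) - 2*tan(v).
Then F(pi/4) - F(0) = (-2 + sqrt(2)) - (1) = -3 + sqrt(2).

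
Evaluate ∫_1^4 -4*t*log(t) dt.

15 - 64*log(2)

Integrate by parts once (u = ln t, dv = -4*t dt).
An antiderivative is F(t) = -t**2*(2*log(t) - 1).
Then F(4) - F(1) = (16 - 64*log(2)) - (1) = 15 - 64*log(2).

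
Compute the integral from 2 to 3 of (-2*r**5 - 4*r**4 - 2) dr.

-5887/15

By the power rule, an antiderivative is F(r) = -r**6/3 - 4*r**5/5 - 2*r.
Then F(3) - F(2) = (-2217/5) - (-764/15) = -5887/15.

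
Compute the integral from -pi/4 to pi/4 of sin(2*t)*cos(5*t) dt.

0

Use the identity sin(2*t)cos(5*t) = [sin(7*t) + sin(-3*t)]/2.
An antiderivative is F(t) = cos(3*t)/6 - cos(7*t)/14.
Then F(pi/4) - F(-pi/4) = (-5*sqrt(2)/42) - (-5*sqrt(2)/42) = 0.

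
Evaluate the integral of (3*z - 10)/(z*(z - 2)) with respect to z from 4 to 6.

-7*log(2) + 5*log(3)

Factor the denominator: z**2 - 2*z = z(z - 2).
Partial fractions: (3*z - 10)/(z*(z - 2)) = 5/z - 2/(z - 2).
An antiderivative is F(z) = 5*log(z) - 2*log(z - 2).
Then F(6) - F(4) = (log(2) + 5*log(3)) - (8*log(2)) = -7*log(2) + 5*log(3).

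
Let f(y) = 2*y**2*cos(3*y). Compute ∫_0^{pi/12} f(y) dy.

Integrate by parts twice (u = y^2, dv = 2*cos(3*y) dy).
An antiderivative is F(y) = 2*y**2*sin(3*y)/3 + 4*y*cos(3*y)/9 - 4*sin(3*y)/27.
Then F(pi/12) - F(0) = (sqrt(2)*(-32 + pi**2 + 8*pi)/432) - (0) = sqrt(2)*(-32 + pi**2 + 8*pi)/432.

sqrt(2)*(-32 + pi**2 + 8*pi)/432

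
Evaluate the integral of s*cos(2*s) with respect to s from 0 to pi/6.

-1/8 + sqrt(3)*pi/24

Integrate by parts once (u = s, dv = cos(2*s) ds).
An antiderivative is F(s) = s*sin(2*s)/2 + cos(2*s)/4.
Then F(pi/6) - F(0) = (1/8 + sqrt(3)*pi/24) - (1/4) = -1/8 + sqrt(3)*pi/24.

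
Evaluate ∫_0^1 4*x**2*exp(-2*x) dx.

1 - 5*exp(-2)

Integrate by parts twice (u = x^2, dv = 4*exp(-2*x) dx).
An antiderivative is F(x) = (-2*x**2 - 2*x - 1)*exp(-2*x).
Then F(1) - F(0) = (-5*exp(-2)) - (-1) = 1 - 5*exp(-2).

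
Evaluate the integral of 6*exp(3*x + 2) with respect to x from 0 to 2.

Let u = 3*x + 2, so du = 3 dx. When x = 0, u = 2; when x = 2, u = 8.
The integral becomes 2·∫ exp(u) du from 2 to 8, with antiderivative 2*exp(u).
Back in x: F(x) = 2*exp(3*x + 2).
Then F(2) - F(0) = (2*exp(8)) - (2*exp(2)) = -2*(1 - exp(6))*exp(2).

-2*(1 - exp(6))*exp(2)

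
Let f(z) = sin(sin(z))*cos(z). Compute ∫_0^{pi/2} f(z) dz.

1 - cos(1)

Let u = sin(z), so du = cos(z) dz. When z = 0, u = 0; when z = pi/2, u = 1.
The integral becomes ∫ sin(u) du from 0 to 1, with antiderivative -cos(u).
Back in z: F(z) = -cos(sin(z)).
Then F(pi/2) - F(0) = (-cos(1)) - (-1) = 1 - cos(1).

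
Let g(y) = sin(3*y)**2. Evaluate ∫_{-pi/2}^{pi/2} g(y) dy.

pi/2

Use the identity sin^2(3*y) = (1 - cos(6*y))/2.
An antiderivative is F(y) = y/2 - sin(6*y)/12.
Then F(pi/2) - F(-pi/2) = (pi/4) - (-pi/4) = pi/2.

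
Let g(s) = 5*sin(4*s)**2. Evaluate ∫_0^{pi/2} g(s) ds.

Use the identity sin^2(4*s) = (1 - cos(8*s))/2.
An antiderivative is F(s) = 5*s/2 - 5*sin(8*s)/16.
Then F(pi/2) - F(0) = (5*pi/4) - (0) = 5*pi/4.

5*pi/4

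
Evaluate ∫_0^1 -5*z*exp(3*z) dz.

-10*exp(3)/9 - 5/9

Integrate by parts once (u = z, dv = -5*exp(3*z) dz).
An antiderivative is F(z) = (-15*z + 5)*exp(3*z)/9.
Then F(1) - F(0) = (-10*exp(3)/9) - (5/9) = -10*exp(3)/9 - 5/9.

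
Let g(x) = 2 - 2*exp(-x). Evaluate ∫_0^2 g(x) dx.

2*exp(-2) + 2

An antiderivative is F(x) = 2*x + 2*exp(-x).
Then F(2) - F(0) = (2*exp(-2) + 4) - (2) = 2*exp(-2) + 2.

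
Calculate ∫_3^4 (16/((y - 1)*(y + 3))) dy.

-4*log(7) + 8*log(3)

Factor the denominator: y**2 + 2*y - 3 = (y + 3)(y - 1).
Partial fractions: 16/((y - 1)*(y + 3)) = -4/(y + 3) + 4/(y - 1).
An antiderivative is F(y) = 4*log(y - 1) - 4*log(y + 3).
Then F(4) - F(3) = (-4*log(7) + 4*log(3)) - (-log(81)) = -4*log(7) + 8*log(3).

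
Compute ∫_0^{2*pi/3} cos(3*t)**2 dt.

Use the identity cos^2(3*t) = (1 + cos(6*t))/2.
An antiderivative is F(t) = t/2 + sin(6*t)/12.
Then F(2*pi/3) - F(0) = (pi/3) - (0) = pi/3.

pi/3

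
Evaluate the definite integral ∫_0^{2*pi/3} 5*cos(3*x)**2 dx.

Use the identity cos^2(3*x) = (1 + cos(6*x))/2.
An antiderivative is F(x) = 5*x/2 + 5*sin(6*x)/12.
Then F(2*pi/3) - F(0) = (5*pi/3) - (0) = 5*pi/3.

5*pi/3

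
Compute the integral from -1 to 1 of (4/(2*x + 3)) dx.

An antiderivative is F(x) = 2*log(2*x + 3).
Then F(1) - F(-1) = (log(25)) - (0) = log(25).

log(25)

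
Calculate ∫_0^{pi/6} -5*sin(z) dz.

An antiderivative is F(z) = 5*cos(z).
Then F(pi/6) - F(0) = (5*sqrt(3)/2) - (5) = -5 + 5*sqrt(3)/2.

-5 + 5*sqrt(3)/2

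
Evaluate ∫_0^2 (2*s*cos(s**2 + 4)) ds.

Let u = s**2 + 4, so du = 2*s ds. When s = 0, u = 4; when s = 2, u = 8.
The integral becomes ∫ cos(u) du from 4 to 8, with antiderivative sin(u).
Back in s: F(s) = sin(s**2 + 4).
Then F(2) - F(0) = (sin(8)) - (sin(4)) = -sin(4) + sin(8).

-sin(4) + sin(8)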